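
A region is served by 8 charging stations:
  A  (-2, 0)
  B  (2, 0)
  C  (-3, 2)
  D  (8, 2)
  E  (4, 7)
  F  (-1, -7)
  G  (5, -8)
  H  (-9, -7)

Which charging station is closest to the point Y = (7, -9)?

G

Since √ is increasing, it suffices to compare squared distances:
|YA|² = (7−(-2))² + (-9−0)² = 81 + 81 = 162
|YB|² = (7−2)² + (-9−0)² = 25 + 81 = 106
|YC|² = (7−(-3))² + (-9−2)² = 100 + 121 = 221
|YD|² = (7−8)² + (-9−2)² = 1 + 121 = 122
|YE|² = (7−4)² + (-9−7)² = 9 + 256 = 265
|YF|² = (7−(-1))² + (-9−(-7))² = 64 + 4 = 68
|YG|² = (7−5)² + (-9−(-8))² = 4 + 1 = 5
|YH|² = (7−(-9))² + (-9−(-7))² = 256 + 4 = 260
The smallest is to G, so Y lies in the Voronoi region of G.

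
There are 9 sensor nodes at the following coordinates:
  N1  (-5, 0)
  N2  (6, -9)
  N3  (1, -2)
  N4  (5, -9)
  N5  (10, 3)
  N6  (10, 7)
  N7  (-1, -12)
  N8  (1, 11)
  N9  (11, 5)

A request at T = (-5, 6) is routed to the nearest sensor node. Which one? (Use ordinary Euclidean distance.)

Squared Euclidean distances:
|TN1|² = 0 + 36 = 36
|TN2|² = 121 + 225 = 346
|TN3|² = 36 + 64 = 100
|TN4|² = 100 + 225 = 325
|TN5|² = 225 + 9 = 234
|TN6|² = 225 + 1 = 226
|TN7|² = 16 + 324 = 340
|TN8|² = 36 + 25 = 61
|TN9|² = 256 + 1 = 257
Minimum is at N1.

N1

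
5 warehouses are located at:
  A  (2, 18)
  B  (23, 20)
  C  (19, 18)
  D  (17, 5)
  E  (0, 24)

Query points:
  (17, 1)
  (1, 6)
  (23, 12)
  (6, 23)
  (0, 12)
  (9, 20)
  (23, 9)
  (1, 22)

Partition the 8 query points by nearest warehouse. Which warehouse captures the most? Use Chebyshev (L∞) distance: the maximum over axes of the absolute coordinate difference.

(17, 1) — d to each: A:17, B:19, C:17, D:4, E:23 → nearest is D
(1, 6) — d to each: A:12, B:22, C:18, D:16, E:18 → nearest is A
(23, 12) — d to each: A:21, B:8, C:6, D:7, E:23 → nearest is C
(6, 23) — d to each: A:5, B:17, C:13, D:18, E:6 → nearest is A
(0, 12) — d to each: A:6, B:23, C:19, D:17, E:12 → nearest is A
(9, 20) — d to each: A:7, B:14, C:10, D:15, E:9 → nearest is A
(23, 9) — d to each: A:21, B:11, C:9, D:6, E:23 → nearest is D
(1, 22) — d to each: A:4, B:22, C:18, D:17, E:2 → nearest is E
Tally — A:4, C:1, D:2, E:1. A captures the most (4).

A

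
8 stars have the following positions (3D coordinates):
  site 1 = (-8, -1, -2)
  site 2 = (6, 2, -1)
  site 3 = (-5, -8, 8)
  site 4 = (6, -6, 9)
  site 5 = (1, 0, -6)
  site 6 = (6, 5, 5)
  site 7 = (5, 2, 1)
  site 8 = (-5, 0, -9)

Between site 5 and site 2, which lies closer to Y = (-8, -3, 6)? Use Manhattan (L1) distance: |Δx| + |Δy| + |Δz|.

site 5

d(Y, site 5) = |-8−1| + |-3−0| + |6−(-6)| = 9 + 3 + 12 = 24
d(Y, site 2) = |-8−6| + |-3−2| + |6−(-1)| = 14 + 5 + 7 = 26
24 < 26, so site 5 is closer.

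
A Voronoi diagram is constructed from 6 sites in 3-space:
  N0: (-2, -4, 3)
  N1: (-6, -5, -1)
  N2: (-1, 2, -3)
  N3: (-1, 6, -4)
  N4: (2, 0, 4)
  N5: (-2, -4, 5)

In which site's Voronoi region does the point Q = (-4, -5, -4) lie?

N1

Squared Euclidean distances:
|QN0|² = (-4−(-2))² + (-5−(-4))² + (-4−3)² = 4 + 1 + 49 = 54
|QN1|² = (-4−(-6))² + (-5−(-5))² + (-4−(-1))² = 4 + 0 + 9 = 13
|QN2|² = (-4−(-1))² + (-5−2)² + (-4−(-3))² = 9 + 49 + 1 = 59
|QN3|² = (-4−(-1))² + (-5−6)² + (-4−(-4))² = 9 + 121 + 0 = 130
|QN4|² = (-4−2)² + (-5−0)² + (-4−4)² = 36 + 25 + 64 = 125
|QN5|² = (-4−(-2))² + (-5−(-4))² + (-4−5)² = 4 + 1 + 81 = 86
The smallest is to N1, so Q lies in the Voronoi region of N1.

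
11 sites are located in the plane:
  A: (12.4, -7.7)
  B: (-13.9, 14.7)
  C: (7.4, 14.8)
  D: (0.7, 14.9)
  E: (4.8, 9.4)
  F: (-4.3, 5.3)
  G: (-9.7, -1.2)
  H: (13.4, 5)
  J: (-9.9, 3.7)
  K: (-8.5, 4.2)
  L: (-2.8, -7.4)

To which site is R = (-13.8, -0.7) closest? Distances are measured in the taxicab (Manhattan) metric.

d(R,A) = |-13.8−12.4| + |-0.7−(-7.7)| = 26.2 + 7 = 33.2
d(R,B) = |-13.8−(-13.9)| + |-0.7−14.7| = 0.1 + 15.4 = 15.5
d(R,C) = |-13.8−7.4| + |-0.7−14.8| = 21.2 + 15.5 = 36.7
d(R,D) = |-13.8−0.7| + |-0.7−14.9| = 14.5 + 15.6 = 30.1
d(R,E) = |-13.8−4.8| + |-0.7−9.4| = 18.6 + 10.1 = 28.7
d(R,F) = |-13.8−(-4.3)| + |-0.7−5.3| = 9.5 + 6 = 15.5
d(R,G) = |-13.8−(-9.7)| + |-0.7−(-1.2)| = 4.1 + 0.5 = 4.6
d(R,H) = |-13.8−13.4| + |-0.7−5| = 27.2 + 5.7 = 32.9
d(R,J) = |-13.8−(-9.9)| + |-0.7−3.7| = 3.9 + 4.4 = 8.3
d(R,K) = |-13.8−(-8.5)| + |-0.7−4.2| = 5.3 + 4.9 = 10.2
d(R,L) = |-13.8−(-2.8)| + |-0.7−(-7.4)| = 11 + 6.7 = 17.7
G is nearest.

G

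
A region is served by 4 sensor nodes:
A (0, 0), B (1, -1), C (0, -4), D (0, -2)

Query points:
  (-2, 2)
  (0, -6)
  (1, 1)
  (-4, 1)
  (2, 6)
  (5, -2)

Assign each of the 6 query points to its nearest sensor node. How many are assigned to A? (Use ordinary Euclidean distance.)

4

(-2, 2) — d² to each: A:8, B:18, C:40, D:20 → nearest is A
(0, -6) — d² to each: A:36, B:26, C:4, D:16 → nearest is C
(1, 1) — d² to each: A:2, B:4, C:26, D:10 → nearest is A
(-4, 1) — d² to each: A:17, B:29, C:41, D:25 → nearest is A
(2, 6) — d² to each: A:40, B:50, C:104, D:68 → nearest is A
(5, -2) — d² to each: A:29, B:17, C:29, D:25 → nearest is B
4 of the 6 points have A as nearest.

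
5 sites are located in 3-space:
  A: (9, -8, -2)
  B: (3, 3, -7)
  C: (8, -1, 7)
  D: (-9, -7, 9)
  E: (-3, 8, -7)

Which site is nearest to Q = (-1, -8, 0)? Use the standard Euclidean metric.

A

Squared Euclidean distances:
|QA|² = 100 + 0 + 4 = 104
|QB|² = 16 + 121 + 49 = 186
|QC|² = 81 + 49 + 49 = 179
|QD|² = 64 + 1 + 81 = 146
|QE|² = 4 + 256 + 49 = 309
Minimum is at A.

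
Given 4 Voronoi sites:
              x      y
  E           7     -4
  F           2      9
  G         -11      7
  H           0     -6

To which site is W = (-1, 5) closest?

F

Since √ is increasing, it suffices to compare squared distances:
|WE|² = (-1−7)² + (5−(-4))² = 64 + 81 = 145
|WF|² = (-1−2)² + (5−9)² = 9 + 16 = 25
|WG|² = (-1−(-11))² + (5−7)² = 100 + 4 = 104
|WH|² = (-1−0)² + (5−(-6))² = 1 + 121 = 122
F is nearest.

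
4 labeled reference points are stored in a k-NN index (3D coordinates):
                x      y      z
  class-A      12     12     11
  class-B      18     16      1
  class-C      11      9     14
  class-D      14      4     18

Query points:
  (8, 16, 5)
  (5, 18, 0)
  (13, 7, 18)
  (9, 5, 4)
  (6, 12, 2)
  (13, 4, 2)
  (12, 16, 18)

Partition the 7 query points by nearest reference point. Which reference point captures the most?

class-A

(8, 16, 5) — d² to each: class-A:68, class-B:116, class-C:139, class-D:349 → nearest is class-A
(5, 18, 0) — d² to each: class-A:206, class-B:174, class-C:313, class-D:601 → nearest is class-B
(13, 7, 18) — d² to each: class-A:75, class-B:395, class-C:24, class-D:10 → nearest is class-D
(9, 5, 4) — d² to each: class-A:107, class-B:211, class-C:120, class-D:222 → nearest is class-A
(6, 12, 2) — d² to each: class-A:117, class-B:161, class-C:178, class-D:384 → nearest is class-A
(13, 4, 2) — d² to each: class-A:146, class-B:170, class-C:173, class-D:257 → nearest is class-A
(12, 16, 18) — d² to each: class-A:65, class-B:325, class-C:66, class-D:148 → nearest is class-A
Tally — class-A:5, class-B:1, class-D:1. class-A captures the most (5).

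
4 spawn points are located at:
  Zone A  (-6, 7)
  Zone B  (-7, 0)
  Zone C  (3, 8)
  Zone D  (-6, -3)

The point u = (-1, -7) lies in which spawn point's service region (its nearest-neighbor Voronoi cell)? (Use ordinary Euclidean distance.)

Compare squared distances (the ordering matches that of the actual distances):
d²(u, Zone A) = 25 + 196 = 221
d²(u, Zone B) = 36 + 49 = 85
d²(u, Zone C) = 16 + 225 = 241
d²(u, Zone D) = 25 + 16 = 41
Minimum is at Zone D.

Zone D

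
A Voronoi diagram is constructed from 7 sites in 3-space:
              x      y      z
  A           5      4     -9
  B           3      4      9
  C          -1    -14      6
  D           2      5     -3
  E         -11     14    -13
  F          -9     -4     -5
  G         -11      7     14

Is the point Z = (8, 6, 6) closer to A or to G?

A

Compare squared distances:
|ZA|² = (8−5)² + (6−4)² + (6−(-9))² = 9 + 4 + 225 = 238
|ZG|² = (8−(-11))² + (6−7)² + (6−14)² = 361 + 1 + 64 = 426
238 < 426, so A is closer.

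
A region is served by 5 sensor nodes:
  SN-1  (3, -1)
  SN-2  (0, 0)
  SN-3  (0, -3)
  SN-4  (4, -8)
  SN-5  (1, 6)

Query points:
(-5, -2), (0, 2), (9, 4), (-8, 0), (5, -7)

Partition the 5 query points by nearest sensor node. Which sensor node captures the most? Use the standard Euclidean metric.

SN-2

(-5, -2) — d² to each: SN-1:65, SN-2:29, SN-3:26, SN-4:117, SN-5:100 → nearest is SN-3
(0, 2) — d² to each: SN-1:18, SN-2:4, SN-3:25, SN-4:116, SN-5:17 → nearest is SN-2
(9, 4) — d² to each: SN-1:61, SN-2:97, SN-3:130, SN-4:169, SN-5:68 → nearest is SN-1
(-8, 0) — d² to each: SN-1:122, SN-2:64, SN-3:73, SN-4:208, SN-5:117 → nearest is SN-2
(5, -7) — d² to each: SN-1:40, SN-2:74, SN-3:41, SN-4:2, SN-5:185 → nearest is SN-4
Tally — SN-1:1, SN-2:2, SN-3:1, SN-4:1. SN-2 captures the most (2).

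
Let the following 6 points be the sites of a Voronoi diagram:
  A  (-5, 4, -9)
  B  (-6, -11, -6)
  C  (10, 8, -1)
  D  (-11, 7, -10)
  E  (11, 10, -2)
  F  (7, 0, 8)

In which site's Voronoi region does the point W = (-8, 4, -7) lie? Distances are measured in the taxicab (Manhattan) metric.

d(W,A) = |-8−(-5)| + |4−4| + |-7−(-9)| = 3 + 0 + 2 = 5
d(W,B) = |-8−(-6)| + |4−(-11)| + |-7−(-6)| = 2 + 15 + 1 = 18
d(W,C) = |-8−10| + |4−8| + |-7−(-1)| = 18 + 4 + 6 = 28
d(W,D) = |-8−(-11)| + |4−7| + |-7−(-10)| = 3 + 3 + 3 = 9
d(W,E) = |-8−11| + |4−10| + |-7−(-2)| = 19 + 6 + 5 = 30
d(W,F) = |-8−7| + |4−0| + |-7−8| = 15 + 4 + 15 = 34
The smallest is to A, so W lies in the Voronoi region of A.

A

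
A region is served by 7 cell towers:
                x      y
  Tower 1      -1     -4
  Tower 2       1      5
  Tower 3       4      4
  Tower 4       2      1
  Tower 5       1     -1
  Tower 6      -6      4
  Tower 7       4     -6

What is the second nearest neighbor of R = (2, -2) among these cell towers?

Since √ is increasing, it suffices to compare squared distances:
d²(R, Tower 1) = (2−(-1))² + (-2−(-4))² = 9 + 4 = 13
d²(R, Tower 2) = (2−1)² + (-2−5)² = 1 + 49 = 50
d²(R, Tower 3) = (2−4)² + (-2−4)² = 4 + 36 = 40
d²(R, Tower 4) = (2−2)² + (-2−1)² = 0 + 9 = 9
d²(R, Tower 5) = (2−1)² + (-2−(-1))² = 1 + 1 = 2
d²(R, Tower 6) = (2−(-6))² + (-2−4)² = 64 + 36 = 100
d²(R, Tower 7) = (2−4)² + (-2−(-6))² = 4 + 16 = 20
Sorted ascending: Tower 5, Tower 4, Tower 1, … — the second-nearest is Tower 4.

Tower 4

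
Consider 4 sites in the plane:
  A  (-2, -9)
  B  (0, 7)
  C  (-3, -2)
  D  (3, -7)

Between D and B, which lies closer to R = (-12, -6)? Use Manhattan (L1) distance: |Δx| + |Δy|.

d(R,D) = |-12−3| + |-6−(-7)| = 15 + 1 = 16
d(R,B) = |-12−0| + |-6−7| = 12 + 13 = 25
16 < 25, so D is closer.

D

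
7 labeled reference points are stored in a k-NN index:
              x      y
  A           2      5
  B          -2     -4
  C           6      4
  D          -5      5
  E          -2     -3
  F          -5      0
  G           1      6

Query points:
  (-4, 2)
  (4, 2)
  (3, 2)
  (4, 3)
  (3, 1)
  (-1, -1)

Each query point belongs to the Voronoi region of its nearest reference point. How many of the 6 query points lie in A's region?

(-4, 2) — d² to each: A:45, B:40, C:104, D:10, E:29, F:5, G:41 → nearest is F
(4, 2) — d² to each: A:13, B:72, C:8, D:90, E:61, F:85, G:25 → nearest is C
(3, 2) — d² to each: A:10, B:61, C:13, D:73, E:50, F:68, G:20 → nearest is A
(4, 3) — d² to each: A:8, B:85, C:5, D:85, E:72, F:90, G:18 → nearest is C
(3, 1) — d² to each: A:17, B:50, C:18, D:80, E:41, F:65, G:29 → nearest is A
(-1, -1) — d² to each: A:45, B:10, C:74, D:52, E:5, F:17, G:53 → nearest is E
2 of the 6 points have A as nearest.

2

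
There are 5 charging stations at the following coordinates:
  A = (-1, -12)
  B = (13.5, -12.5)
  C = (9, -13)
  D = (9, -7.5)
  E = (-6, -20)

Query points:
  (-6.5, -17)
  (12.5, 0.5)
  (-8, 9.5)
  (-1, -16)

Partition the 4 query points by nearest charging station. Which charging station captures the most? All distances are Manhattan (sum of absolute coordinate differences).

A

(-6.5, -17) — d to each: A:10.5, B:24.5, C:19.5, D:25, E:3.5 → nearest is E
(12.5, 0.5) — d to each: A:26, B:14, C:17, D:11.5, E:39 → nearest is D
(-8, 9.5) — d to each: A:28.5, B:43.5, C:39.5, D:34, E:31.5 → nearest is A
(-1, -16) — d to each: A:4, B:18, C:13, D:18.5, E:9 → nearest is A
Tally — A:2, D:1, E:1. A captures the most (2).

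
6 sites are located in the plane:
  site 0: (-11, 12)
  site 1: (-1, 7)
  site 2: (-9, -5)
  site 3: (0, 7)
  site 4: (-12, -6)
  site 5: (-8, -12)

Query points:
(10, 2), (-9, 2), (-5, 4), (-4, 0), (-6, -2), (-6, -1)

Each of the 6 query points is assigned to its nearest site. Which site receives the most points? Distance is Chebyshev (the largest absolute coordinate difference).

(10, 2) — d to each: site 0:21, site 1:11, site 2:19, site 3:10, site 4:22, site 5:18 → nearest is site 3
(-9, 2) — d to each: site 0:10, site 1:8, site 2:7, site 3:9, site 4:8, site 5:14 → nearest is site 2
(-5, 4) — d to each: site 0:8, site 1:4, site 2:9, site 3:5, site 4:10, site 5:16 → nearest is site 1
(-4, 0) — d to each: site 0:12, site 1:7, site 2:5, site 3:7, site 4:8, site 5:12 → nearest is site 2
(-6, -2) — d to each: site 0:14, site 1:9, site 2:3, site 3:9, site 4:6, site 5:10 → nearest is site 2
(-6, -1) — d to each: site 0:13, site 1:8, site 2:4, site 3:8, site 4:6, site 5:11 → nearest is site 2
Tally — site 1:1, site 2:4, site 3:1. site 2 captures the most (4).

site 2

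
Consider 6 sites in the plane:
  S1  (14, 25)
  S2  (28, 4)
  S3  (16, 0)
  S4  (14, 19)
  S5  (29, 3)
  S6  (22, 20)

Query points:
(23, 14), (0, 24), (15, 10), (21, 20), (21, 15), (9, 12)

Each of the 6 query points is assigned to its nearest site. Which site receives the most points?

(23, 14) — d² to each: S1:202, S2:125, S3:245, S4:106, S5:157, S6:37 → nearest is S6
(0, 24) — d² to each: S1:197, S2:1184, S3:832, S4:221, S5:1282, S6:500 → nearest is S1
(15, 10) — d² to each: S1:226, S2:205, S3:101, S4:82, S5:245, S6:149 → nearest is S4
(21, 20) — d² to each: S1:74, S2:305, S3:425, S4:50, S5:353, S6:1 → nearest is S6
(21, 15) — d² to each: S1:149, S2:170, S3:250, S4:65, S5:208, S6:26 → nearest is S6
(9, 12) — d² to each: S1:194, S2:425, S3:193, S4:74, S5:481, S6:233 → nearest is S4
Tally — S1:1, S4:2, S6:3. S6 captures the most (3).

S6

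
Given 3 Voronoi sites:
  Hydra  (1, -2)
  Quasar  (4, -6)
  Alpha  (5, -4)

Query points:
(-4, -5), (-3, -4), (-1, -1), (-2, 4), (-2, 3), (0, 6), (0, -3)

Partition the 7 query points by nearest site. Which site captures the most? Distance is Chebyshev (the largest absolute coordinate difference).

(-4, -5) — d to each: Hydra:5, Quasar:8, Alpha:9 → nearest is Hydra
(-3, -4) — d to each: Hydra:4, Quasar:7, Alpha:8 → nearest is Hydra
(-1, -1) — d to each: Hydra:2, Quasar:5, Alpha:6 → nearest is Hydra
(-2, 4) — d to each: Hydra:6, Quasar:10, Alpha:8 → nearest is Hydra
(-2, 3) — d to each: Hydra:5, Quasar:9, Alpha:7 → nearest is Hydra
(0, 6) — d to each: Hydra:8, Quasar:12, Alpha:10 → nearest is Hydra
(0, -3) — d to each: Hydra:1, Quasar:4, Alpha:5 → nearest is Hydra
Tally — Hydra:7. Hydra captures the most (7).

Hydra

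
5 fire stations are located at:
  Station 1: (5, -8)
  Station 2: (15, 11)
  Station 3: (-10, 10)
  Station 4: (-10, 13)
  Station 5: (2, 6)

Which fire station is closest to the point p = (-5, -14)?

Squared Euclidean distances:
d²(p, Station 1) = (-5−5)² + (-14−(-8))² = 100 + 36 = 136
d²(p, Station 2) = (-5−15)² + (-14−11)² = 400 + 625 = 1025
d²(p, Station 3) = (-5−(-10))² + (-14−10)² = 25 + 576 = 601
d²(p, Station 4) = (-5−(-10))² + (-14−13)² = 25 + 729 = 754
d²(p, Station 5) = (-5−2)² + (-14−6)² = 49 + 400 = 449
The smallest is to Station 1, so p lies in the Voronoi region of Station 1.

Station 1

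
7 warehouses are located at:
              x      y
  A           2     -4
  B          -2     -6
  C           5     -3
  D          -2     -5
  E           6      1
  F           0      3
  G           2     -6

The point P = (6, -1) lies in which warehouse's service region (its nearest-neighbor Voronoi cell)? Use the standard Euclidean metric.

E

Compare squared distances (the ordering matches that of the actual distances):
|PA|² = 16 + 9 = 25
|PB|² = 64 + 25 = 89
|PC|² = 1 + 4 = 5
|PD|² = 64 + 16 = 80
|PE|² = 0 + 4 = 4
|PF|² = 36 + 16 = 52
|PG|² = 16 + 25 = 41
Minimum is at E.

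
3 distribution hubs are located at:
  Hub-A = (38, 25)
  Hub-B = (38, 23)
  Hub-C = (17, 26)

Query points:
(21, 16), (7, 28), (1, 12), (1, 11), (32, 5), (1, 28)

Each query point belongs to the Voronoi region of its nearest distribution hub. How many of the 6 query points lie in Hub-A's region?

(21, 16) — d² to each: Hub-A:370, Hub-B:338, Hub-C:116 → nearest is Hub-C
(7, 28) — d² to each: Hub-A:970, Hub-B:986, Hub-C:104 → nearest is Hub-C
(1, 12) — d² to each: Hub-A:1538, Hub-B:1490, Hub-C:452 → nearest is Hub-C
(1, 11) — d² to each: Hub-A:1565, Hub-B:1513, Hub-C:481 → nearest is Hub-C
(32, 5) — d² to each: Hub-A:436, Hub-B:360, Hub-C:666 → nearest is Hub-B
(1, 28) — d² to each: Hub-A:1378, Hub-B:1394, Hub-C:260 → nearest is Hub-C
0 of the 6 points have Hub-A as nearest.

0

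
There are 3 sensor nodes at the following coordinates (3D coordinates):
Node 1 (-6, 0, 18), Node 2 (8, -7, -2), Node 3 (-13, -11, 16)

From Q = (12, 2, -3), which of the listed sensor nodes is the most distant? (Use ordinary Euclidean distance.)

Node 3

Since √ is increasing, it suffices to compare squared distances:
d²(Q, Node 1) = (12−(-6))² + (2−0)² + (-3−18)² = 324 + 4 + 441 = 769
d²(Q, Node 2) = (12−8)² + (2−(-7))² + (-3−(-2))² = 16 + 81 + 1 = 98
d²(Q, Node 3) = (12−(-13))² + (2−(-11))² + (-3−16)² = 625 + 169 + 361 = 1155
The largest is to Node 3.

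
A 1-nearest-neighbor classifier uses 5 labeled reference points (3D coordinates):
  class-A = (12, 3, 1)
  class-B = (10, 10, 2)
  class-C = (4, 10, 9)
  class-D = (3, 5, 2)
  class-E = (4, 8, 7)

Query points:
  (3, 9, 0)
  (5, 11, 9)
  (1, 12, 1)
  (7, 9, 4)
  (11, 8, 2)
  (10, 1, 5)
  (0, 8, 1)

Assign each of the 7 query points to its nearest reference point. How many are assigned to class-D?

3

(3, 9, 0) — d² to each: class-A:118, class-B:54, class-C:83, class-D:20, class-E:51 → nearest is class-D
(5, 11, 9) — d² to each: class-A:177, class-B:75, class-C:2, class-D:89, class-E:14 → nearest is class-C
(1, 12, 1) — d² to each: class-A:202, class-B:86, class-C:77, class-D:54, class-E:61 → nearest is class-D
(7, 9, 4) — d² to each: class-A:70, class-B:14, class-C:35, class-D:36, class-E:19 → nearest is class-B
(11, 8, 2) — d² to each: class-A:27, class-B:5, class-C:102, class-D:73, class-E:74 → nearest is class-B
(10, 1, 5) — d² to each: class-A:24, class-B:90, class-C:133, class-D:74, class-E:89 → nearest is class-A
(0, 8, 1) — d² to each: class-A:169, class-B:105, class-C:84, class-D:19, class-E:52 → nearest is class-D
3 of the 7 points have class-D as nearest.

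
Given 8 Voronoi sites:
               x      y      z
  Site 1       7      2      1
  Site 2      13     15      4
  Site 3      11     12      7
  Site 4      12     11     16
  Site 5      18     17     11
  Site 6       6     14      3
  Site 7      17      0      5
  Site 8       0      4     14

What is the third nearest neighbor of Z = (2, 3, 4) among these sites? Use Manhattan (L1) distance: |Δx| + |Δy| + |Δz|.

d(Z, Site 1) = |2−7| + |3−2| + |4−1| = 5 + 1 + 3 = 9
d(Z, Site 2) = |2−13| + |3−15| + |4−4| = 11 + 12 + 0 = 23
d(Z, Site 3) = |2−11| + |3−12| + |4−7| = 9 + 9 + 3 = 21
d(Z, Site 4) = |2−12| + |3−11| + |4−16| = 10 + 8 + 12 = 30
d(Z, Site 5) = |2−18| + |3−17| + |4−11| = 16 + 14 + 7 = 37
d(Z, Site 6) = |2−6| + |3−14| + |4−3| = 4 + 11 + 1 = 16
d(Z, Site 7) = |2−17| + |3−0| + |4−5| = 15 + 3 + 1 = 19
d(Z, Site 8) = |2−0| + |3−4| + |4−14| = 2 + 1 + 10 = 13
Sorted ascending: Site 1, Site 8, Site 6, Site 7, … — the third-nearest is Site 6.

Site 6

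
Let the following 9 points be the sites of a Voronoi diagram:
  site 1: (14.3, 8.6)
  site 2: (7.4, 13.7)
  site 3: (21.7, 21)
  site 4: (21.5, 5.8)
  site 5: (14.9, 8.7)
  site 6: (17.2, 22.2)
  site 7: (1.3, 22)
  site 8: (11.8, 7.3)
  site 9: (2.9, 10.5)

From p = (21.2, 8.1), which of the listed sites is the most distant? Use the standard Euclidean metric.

Since √ is increasing, it suffices to compare squared distances:
d²(p, site 1) = 47.61 + 0.25 = 47.86
d²(p, site 2) = 190.44 + 31.36 = 221.8
d²(p, site 3) = 0.25 + 166.41 = 166.66
d²(p, site 4) = 0.09 + 5.29 = 5.38
d²(p, site 5) = 39.69 + 0.36 = 40.05
d²(p, site 6) = 16 + 198.81 = 214.81
d²(p, site 7) = 396.01 + 193.21 = 589.22
d²(p, site 8) = 88.36 + 0.64 = 89
d²(p, site 9) = 334.89 + 5.76 = 340.65
The largest is to site 7.

site 7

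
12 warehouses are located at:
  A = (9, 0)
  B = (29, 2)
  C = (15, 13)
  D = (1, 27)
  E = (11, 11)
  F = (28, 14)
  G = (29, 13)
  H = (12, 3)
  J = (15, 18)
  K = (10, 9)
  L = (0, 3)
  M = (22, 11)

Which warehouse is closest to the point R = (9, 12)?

Squared Euclidean distances:
|RA|² = (9−9)² + (12−0)² = 0 + 144 = 144
|RB|² = (9−29)² + (12−2)² = 400 + 100 = 500
|RC|² = (9−15)² + (12−13)² = 36 + 1 = 37
|RD|² = (9−1)² + (12−27)² = 64 + 225 = 289
|RE|² = (9−11)² + (12−11)² = 4 + 1 = 5
|RF|² = (9−28)² + (12−14)² = 361 + 4 = 365
|RG|² = (9−29)² + (12−13)² = 400 + 1 = 401
|RH|² = (9−12)² + (12−3)² = 9 + 81 = 90
|RJ|² = (9−15)² + (12−18)² = 36 + 36 = 72
|RK|² = (9−10)² + (12−9)² = 1 + 9 = 10
|RL|² = (9−0)² + (12−3)² = 81 + 81 = 162
|RM|² = (9−22)² + (12−11)² = 169 + 1 = 170
The smallest is to E, so R lies in the Voronoi region of E.

E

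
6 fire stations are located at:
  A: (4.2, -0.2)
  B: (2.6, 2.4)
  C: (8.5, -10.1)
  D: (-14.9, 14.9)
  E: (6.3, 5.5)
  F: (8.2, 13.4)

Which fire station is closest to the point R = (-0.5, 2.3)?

Compare squared distances (the ordering matches that of the actual distances):
|RA|² = (-0.5−4.2)² + (2.3−(-0.2))² = 22.09 + 6.25 = 28.34
|RB|² = (-0.5−2.6)² + (2.3−2.4)² = 9.61 + 0.01 = 9.62
|RC|² = (-0.5−8.5)² + (2.3−(-10.1))² = 81 + 153.76 = 234.76
|RD|² = (-0.5−(-14.9))² + (2.3−14.9)² = 207.36 + 158.76 = 366.12
|RE|² = (-0.5−6.3)² + (2.3−5.5)² = 46.24 + 10.24 = 56.48
|RF|² = (-0.5−8.2)² + (2.3−13.4)² = 75.69 + 123.21 = 198.9
B is nearest.

B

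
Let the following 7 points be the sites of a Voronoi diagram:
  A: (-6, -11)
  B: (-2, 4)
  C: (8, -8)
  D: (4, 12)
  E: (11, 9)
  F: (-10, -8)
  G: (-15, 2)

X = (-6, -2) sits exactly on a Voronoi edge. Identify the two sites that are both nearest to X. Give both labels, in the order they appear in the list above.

B and F

Squared distances from X to each site:
|XA|² = (-6−(-6))² + (-2−(-11))² = 0 + 81 = 81
|XB|² = (-6−(-2))² + (-2−4)² = 16 + 36 = 52
|XC|² = (-6−8)² + (-2−(-8))² = 196 + 36 = 232
|XD|² = (-6−4)² + (-2−12)² = 100 + 196 = 296
|XE|² = (-6−11)² + (-2−9)² = 289 + 121 = 410
|XF|² = (-6−(-10))² + (-2−(-8))² = 16 + 36 = 52
|XG|² = (-6−(-15))² + (-2−2)² = 81 + 16 = 97
X is equidistant from B and F (both at squared distance 52), and every other site is strictly farther — so X lies on the B–F Voronoi edge.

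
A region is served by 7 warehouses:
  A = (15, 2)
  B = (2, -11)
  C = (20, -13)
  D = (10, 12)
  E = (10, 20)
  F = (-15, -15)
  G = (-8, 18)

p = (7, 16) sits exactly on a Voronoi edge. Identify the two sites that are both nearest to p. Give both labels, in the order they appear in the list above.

Squared distances from p to each site:
|pA|² = (7−15)² + (16−2)² = 64 + 196 = 260
|pB|² = (7−2)² + (16−(-11))² = 25 + 729 = 754
|pC|² = (7−20)² + (16−(-13))² = 169 + 841 = 1010
|pD|² = (7−10)² + (16−12)² = 9 + 16 = 25
|pE|² = (7−10)² + (16−20)² = 9 + 16 = 25
|pF|² = (7−(-15))² + (16−(-15))² = 484 + 961 = 1445
|pG|² = (7−(-8))² + (16−18)² = 225 + 4 = 229
p is equidistant from D and E (both at squared distance 25), and every other site is strictly farther — so p lies on the D–E Voronoi edge.

D and E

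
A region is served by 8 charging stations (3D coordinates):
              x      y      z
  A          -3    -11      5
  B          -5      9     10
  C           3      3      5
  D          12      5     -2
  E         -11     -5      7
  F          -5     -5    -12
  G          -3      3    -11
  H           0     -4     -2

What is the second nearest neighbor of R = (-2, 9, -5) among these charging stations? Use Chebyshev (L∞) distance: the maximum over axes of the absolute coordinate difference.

C

d(R,A) = max(1, 20, 10) = 20
d(R,B) = max(3, 0, 15) = 15
d(R,C) = max(5, 6, 10) = 10
d(R,D) = max(14, 4, 3) = 14
d(R,E) = max(9, 14, 12) = 14
d(R,F) = max(3, 14, 7) = 14
d(R,G) = max(1, 6, 6) = 6
d(R,H) = max(2, 13, 3) = 13
Sorted ascending: G, C, H, … — the second-nearest is C.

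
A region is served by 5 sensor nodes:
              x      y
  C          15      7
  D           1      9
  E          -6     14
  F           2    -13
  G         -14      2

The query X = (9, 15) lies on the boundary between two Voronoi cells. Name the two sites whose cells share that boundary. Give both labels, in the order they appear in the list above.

Squared distances from X to each site:
|XC|² = (9−15)² + (15−7)² = 36 + 64 = 100
|XD|² = (9−1)² + (15−9)² = 64 + 36 = 100
|XE|² = (9−(-6))² + (15−14)² = 225 + 1 = 226
|XF|² = (9−2)² + (15−(-13))² = 49 + 784 = 833
|XG|² = (9−(-14))² + (15−2)² = 529 + 169 = 698
X is equidistant from C and D (both at squared distance 100), and every other site is strictly farther — so X lies on the C–D Voronoi edge.

C and D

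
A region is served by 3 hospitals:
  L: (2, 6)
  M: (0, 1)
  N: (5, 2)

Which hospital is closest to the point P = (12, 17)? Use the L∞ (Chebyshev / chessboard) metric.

d(P,L) = max(10, 11) = 11
d(P,M) = max(12, 16) = 16
d(P,N) = max(7, 15) = 15
Minimum is at L.

L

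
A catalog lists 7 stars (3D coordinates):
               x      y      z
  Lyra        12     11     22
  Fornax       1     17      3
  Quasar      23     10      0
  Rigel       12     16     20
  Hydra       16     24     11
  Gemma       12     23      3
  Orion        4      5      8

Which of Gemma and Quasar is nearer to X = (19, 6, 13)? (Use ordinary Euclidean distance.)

Compare squared distances:
d²(X, Gemma) = (19−12)² + (6−23)² + (13−3)² = 49 + 289 + 100 = 438
d²(X, Quasar) = (19−23)² + (6−10)² + (13−0)² = 16 + 16 + 169 = 201
438 > 201, so Quasar is closer.

Quasar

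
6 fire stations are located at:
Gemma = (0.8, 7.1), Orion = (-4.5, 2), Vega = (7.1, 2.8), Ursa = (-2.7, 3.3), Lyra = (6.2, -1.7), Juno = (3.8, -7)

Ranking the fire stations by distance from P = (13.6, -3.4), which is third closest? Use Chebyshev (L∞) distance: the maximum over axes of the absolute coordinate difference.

d(P, Gemma) = max(12.8, 10.5) = 12.8
d(P, Orion) = max(18.1, 5.4) = 18.1
d(P, Vega) = max(6.5, 6.2) = 6.5
d(P, Ursa) = max(16.3, 6.7) = 16.3
d(P, Lyra) = max(7.4, 1.7) = 7.4
d(P, Juno) = max(9.8, 3.6) = 9.8
Sorted ascending: Vega, Lyra, Juno, Gemma, … — the third-nearest is Juno.

Juno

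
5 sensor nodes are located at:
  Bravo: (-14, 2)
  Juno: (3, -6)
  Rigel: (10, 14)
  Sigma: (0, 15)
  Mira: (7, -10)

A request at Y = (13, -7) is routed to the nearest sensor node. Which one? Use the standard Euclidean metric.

Mira

Since √ is increasing, it suffices to compare squared distances:
d²(Y, Bravo) = (13−(-14))² + (-7−2)² = 729 + 81 = 810
d²(Y, Juno) = (13−3)² + (-7−(-6))² = 100 + 1 = 101
d²(Y, Rigel) = (13−10)² + (-7−14)² = 9 + 441 = 450
d²(Y, Sigma) = (13−0)² + (-7−15)² = 169 + 484 = 653
d²(Y, Mira) = (13−7)² + (-7−(-10))² = 36 + 9 = 45
The smallest is to Mira, so Y lies in the Voronoi region of Mira.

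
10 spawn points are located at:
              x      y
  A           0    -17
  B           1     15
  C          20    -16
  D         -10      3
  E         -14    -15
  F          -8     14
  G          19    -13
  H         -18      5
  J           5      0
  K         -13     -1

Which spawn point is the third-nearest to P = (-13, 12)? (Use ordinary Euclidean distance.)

D

Squared Euclidean distances:
|PA|² = 169 + 841 = 1010
|PB|² = 196 + 9 = 205
|PC|² = 1089 + 784 = 1873
|PD|² = 9 + 81 = 90
|PE|² = 1 + 729 = 730
|PF|² = 25 + 4 = 29
|PG|² = 1024 + 625 = 1649
|PH|² = 25 + 49 = 74
|PJ|² = 324 + 144 = 468
|PK|² = 0 + 169 = 169
Sorted ascending: F, H, D, K, … — the third-nearest is D.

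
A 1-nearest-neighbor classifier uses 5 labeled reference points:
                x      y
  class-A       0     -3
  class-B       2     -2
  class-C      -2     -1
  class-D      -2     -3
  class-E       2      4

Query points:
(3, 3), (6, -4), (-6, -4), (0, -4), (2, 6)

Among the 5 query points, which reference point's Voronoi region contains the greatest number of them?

(3, 3) — d² to each: class-A:45, class-B:26, class-C:41, class-D:61, class-E:2 → nearest is class-E
(6, -4) — d² to each: class-A:37, class-B:20, class-C:73, class-D:65, class-E:80 → nearest is class-B
(-6, -4) — d² to each: class-A:37, class-B:68, class-C:25, class-D:17, class-E:128 → nearest is class-D
(0, -4) — d² to each: class-A:1, class-B:8, class-C:13, class-D:5, class-E:68 → nearest is class-A
(2, 6) — d² to each: class-A:85, class-B:64, class-C:65, class-D:97, class-E:4 → nearest is class-E
Tally — class-A:1, class-B:1, class-D:1, class-E:2. class-E captures the most (2).

class-E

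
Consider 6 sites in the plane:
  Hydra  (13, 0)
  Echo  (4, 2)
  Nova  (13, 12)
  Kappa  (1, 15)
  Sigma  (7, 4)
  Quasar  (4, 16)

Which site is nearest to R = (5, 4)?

Sigma

Compare squared distances (the ordering matches that of the actual distances):
d²(R, Hydra) = (5−13)² + (4−0)² = 64 + 16 = 80
d²(R, Echo) = (5−4)² + (4−2)² = 1 + 4 = 5
d²(R, Nova) = (5−13)² + (4−12)² = 64 + 64 = 128
d²(R, Kappa) = (5−1)² + (4−15)² = 16 + 121 = 137
d²(R, Sigma) = (5−7)² + (4−4)² = 4 + 0 = 4
d²(R, Quasar) = (5−4)² + (4−16)² = 1 + 144 = 145
Sigma is nearest.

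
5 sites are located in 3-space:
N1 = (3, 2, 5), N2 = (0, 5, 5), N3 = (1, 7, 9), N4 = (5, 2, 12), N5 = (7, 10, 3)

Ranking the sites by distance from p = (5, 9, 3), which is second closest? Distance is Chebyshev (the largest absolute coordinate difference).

d(p,N1) = max(2, 7, 2) = 7
d(p,N2) = max(5, 4, 2) = 5
d(p,N3) = max(4, 2, 6) = 6
d(p,N4) = max(0, 7, 9) = 9
d(p,N5) = max(2, 1, 0) = 2
Sorted ascending: N5, N2, N3, … — the second-nearest is N2.

N2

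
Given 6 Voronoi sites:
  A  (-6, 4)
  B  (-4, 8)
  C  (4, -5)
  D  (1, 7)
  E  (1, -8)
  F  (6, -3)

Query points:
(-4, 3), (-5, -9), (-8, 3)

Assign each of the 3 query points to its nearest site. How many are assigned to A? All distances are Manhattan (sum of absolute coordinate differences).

(-4, 3) — d to each: A:3, B:5, C:16, D:9, E:16, F:16 → nearest is A
(-5, -9) — d to each: A:14, B:18, C:13, D:22, E:7, F:17 → nearest is E
(-8, 3) — d to each: A:3, B:9, C:20, D:13, E:20, F:20 → nearest is A
2 of the 3 points have A as nearest.

2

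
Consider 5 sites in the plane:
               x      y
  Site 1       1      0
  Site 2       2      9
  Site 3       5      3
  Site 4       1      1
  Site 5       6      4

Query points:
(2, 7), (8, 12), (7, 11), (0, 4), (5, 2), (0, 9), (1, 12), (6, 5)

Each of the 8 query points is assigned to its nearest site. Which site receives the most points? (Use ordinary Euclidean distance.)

(2, 7) — d² to each: Site 1:50, Site 2:4, Site 3:25, Site 4:37, Site 5:25 → nearest is Site 2
(8, 12) — d² to each: Site 1:193, Site 2:45, Site 3:90, Site 4:170, Site 5:68 → nearest is Site 2
(7, 11) — d² to each: Site 1:157, Site 2:29, Site 3:68, Site 4:136, Site 5:50 → nearest is Site 2
(0, 4) — d² to each: Site 1:17, Site 2:29, Site 3:26, Site 4:10, Site 5:36 → nearest is Site 4
(5, 2) — d² to each: Site 1:20, Site 2:58, Site 3:1, Site 4:17, Site 5:5 → nearest is Site 3
(0, 9) — d² to each: Site 1:82, Site 2:4, Site 3:61, Site 4:65, Site 5:61 → nearest is Site 2
(1, 12) — d² to each: Site 1:144, Site 2:10, Site 3:97, Site 4:121, Site 5:89 → nearest is Site 2
(6, 5) — d² to each: Site 1:50, Site 2:32, Site 3:5, Site 4:41, Site 5:1 → nearest is Site 5
Tally — Site 2:5, Site 3:1, Site 4:1, Site 5:1. Site 2 captures the most (5).

Site 2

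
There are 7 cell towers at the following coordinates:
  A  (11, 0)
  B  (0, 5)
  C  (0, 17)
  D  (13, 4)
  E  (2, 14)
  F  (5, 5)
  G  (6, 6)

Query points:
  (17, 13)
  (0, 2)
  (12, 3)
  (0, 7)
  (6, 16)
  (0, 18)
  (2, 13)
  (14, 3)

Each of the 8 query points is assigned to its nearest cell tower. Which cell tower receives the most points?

D

(17, 13) — d² to each: A:205, B:353, C:305, D:97, E:226, F:208, G:170 → nearest is D
(0, 2) — d² to each: A:125, B:9, C:225, D:173, E:148, F:34, G:52 → nearest is B
(12, 3) — d² to each: A:10, B:148, C:340, D:2, E:221, F:53, G:45 → nearest is D
(0, 7) — d² to each: A:170, B:4, C:100, D:178, E:53, F:29, G:37 → nearest is B
(6, 16) — d² to each: A:281, B:157, C:37, D:193, E:20, F:122, G:100 → nearest is E
(0, 18) — d² to each: A:445, B:169, C:1, D:365, E:20, F:194, G:180 → nearest is C
(2, 13) — d² to each: A:250, B:68, C:20, D:202, E:1, F:73, G:65 → nearest is E
(14, 3) — d² to each: A:18, B:200, C:392, D:2, E:265, F:85, G:73 → nearest is D
Tally — B:2, C:1, D:3, E:2. D captures the most (3).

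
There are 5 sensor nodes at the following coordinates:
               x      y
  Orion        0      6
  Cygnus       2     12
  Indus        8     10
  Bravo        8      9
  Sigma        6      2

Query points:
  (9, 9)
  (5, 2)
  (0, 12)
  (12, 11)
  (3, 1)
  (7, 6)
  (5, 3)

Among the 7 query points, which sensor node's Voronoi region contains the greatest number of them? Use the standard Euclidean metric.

Sigma

(9, 9) — d² to each: Orion:90, Cygnus:58, Indus:2, Bravo:1, Sigma:58 → nearest is Bravo
(5, 2) — d² to each: Orion:41, Cygnus:109, Indus:73, Bravo:58, Sigma:1 → nearest is Sigma
(0, 12) — d² to each: Orion:36, Cygnus:4, Indus:68, Bravo:73, Sigma:136 → nearest is Cygnus
(12, 11) — d² to each: Orion:169, Cygnus:101, Indus:17, Bravo:20, Sigma:117 → nearest is Indus
(3, 1) — d² to each: Orion:34, Cygnus:122, Indus:106, Bravo:89, Sigma:10 → nearest is Sigma
(7, 6) — d² to each: Orion:49, Cygnus:61, Indus:17, Bravo:10, Sigma:17 → nearest is Bravo
(5, 3) — d² to each: Orion:34, Cygnus:90, Indus:58, Bravo:45, Sigma:2 → nearest is Sigma
Tally — Cygnus:1, Indus:1, Bravo:2, Sigma:3. Sigma captures the most (3).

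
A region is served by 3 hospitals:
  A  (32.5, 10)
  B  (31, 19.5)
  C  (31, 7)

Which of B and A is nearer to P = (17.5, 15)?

Compare squared distances:
|PB|² = (17.5−31)² + (15−19.5)² = 182.25 + 20.25 = 202.5
|PA|² = (17.5−32.5)² + (15−10)² = 225 + 25 = 250
202.5 < 250, so B is closer.

B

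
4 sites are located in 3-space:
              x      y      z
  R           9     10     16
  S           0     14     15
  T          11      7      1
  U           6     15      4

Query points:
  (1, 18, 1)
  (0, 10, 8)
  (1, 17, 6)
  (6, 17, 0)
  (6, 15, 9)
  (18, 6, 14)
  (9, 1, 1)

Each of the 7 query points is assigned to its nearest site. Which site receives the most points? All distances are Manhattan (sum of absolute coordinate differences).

(1, 18, 1) — d to each: R:31, S:19, T:21, U:11 → nearest is U
(0, 10, 8) — d to each: R:17, S:11, T:21, U:15 → nearest is S
(1, 17, 6) — d to each: R:25, S:13, T:25, U:9 → nearest is U
(6, 17, 0) — d to each: R:26, S:24, T:16, U:6 → nearest is U
(6, 15, 9) — d to each: R:15, S:13, T:21, U:5 → nearest is U
(18, 6, 14) — d to each: R:15, S:27, T:21, U:31 → nearest is R
(9, 1, 1) — d to each: R:24, S:36, T:8, U:20 → nearest is T
Tally — R:1, S:1, T:1, U:4. U captures the most (4).

U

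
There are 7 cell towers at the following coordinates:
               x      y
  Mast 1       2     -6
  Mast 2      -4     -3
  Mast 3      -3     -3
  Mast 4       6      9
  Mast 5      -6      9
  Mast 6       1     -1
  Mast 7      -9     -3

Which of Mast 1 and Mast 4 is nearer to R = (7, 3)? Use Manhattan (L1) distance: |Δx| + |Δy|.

d(R, Mast 1) = |7−2| + |3−(-6)| = 5 + 9 = 14
d(R, Mast 4) = |7−6| + |3−9| = 1 + 6 = 7
14 > 7, so Mast 4 is closer.

Mast 4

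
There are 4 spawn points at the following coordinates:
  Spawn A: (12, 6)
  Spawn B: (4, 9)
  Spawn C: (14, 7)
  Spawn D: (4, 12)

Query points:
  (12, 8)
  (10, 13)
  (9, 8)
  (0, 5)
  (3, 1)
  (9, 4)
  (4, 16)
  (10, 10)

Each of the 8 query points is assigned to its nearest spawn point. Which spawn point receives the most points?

Spawn A

(12, 8) — d² to each: Spawn A:4, Spawn B:65, Spawn C:5, Spawn D:80 → nearest is Spawn A
(10, 13) — d² to each: Spawn A:53, Spawn B:52, Spawn C:52, Spawn D:37 → nearest is Spawn D
(9, 8) — d² to each: Spawn A:13, Spawn B:26, Spawn C:26, Spawn D:41 → nearest is Spawn A
(0, 5) — d² to each: Spawn A:145, Spawn B:32, Spawn C:200, Spawn D:65 → nearest is Spawn B
(3, 1) — d² to each: Spawn A:106, Spawn B:65, Spawn C:157, Spawn D:122 → nearest is Spawn B
(9, 4) — d² to each: Spawn A:13, Spawn B:50, Spawn C:34, Spawn D:89 → nearest is Spawn A
(4, 16) — d² to each: Spawn A:164, Spawn B:49, Spawn C:181, Spawn D:16 → nearest is Spawn D
(10, 10) — d² to each: Spawn A:20, Spawn B:37, Spawn C:25, Spawn D:40 → nearest is Spawn A
Tally — Spawn A:4, Spawn B:2, Spawn D:2. Spawn A captures the most (4).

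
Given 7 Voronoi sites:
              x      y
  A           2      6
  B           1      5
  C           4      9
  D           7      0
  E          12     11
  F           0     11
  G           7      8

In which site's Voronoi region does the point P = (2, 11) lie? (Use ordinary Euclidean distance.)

F

Compare squared distances (the ordering matches that of the actual distances):
|PA|² = (2−2)² + (11−6)² = 0 + 25 = 25
|PB|² = (2−1)² + (11−5)² = 1 + 36 = 37
|PC|² = (2−4)² + (11−9)² = 4 + 4 = 8
|PD|² = (2−7)² + (11−0)² = 25 + 121 = 146
|PE|² = (2−12)² + (11−11)² = 100 + 0 = 100
|PF|² = (2−0)² + (11−11)² = 4 + 0 = 4
|PG|² = (2−7)² + (11−8)² = 25 + 9 = 34
F is nearest.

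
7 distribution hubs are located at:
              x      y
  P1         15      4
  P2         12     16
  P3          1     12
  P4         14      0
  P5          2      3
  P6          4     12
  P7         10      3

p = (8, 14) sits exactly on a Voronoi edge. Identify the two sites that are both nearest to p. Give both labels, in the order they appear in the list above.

Squared distances from p to each site:
|pP1|² = (8−15)² + (14−4)² = 49 + 100 = 149
|pP2|² = (8−12)² + (14−16)² = 16 + 4 = 20
|pP3|² = (8−1)² + (14−12)² = 49 + 4 = 53
|pP4|² = (8−14)² + (14−0)² = 36 + 196 = 232
|pP5|² = (8−2)² + (14−3)² = 36 + 121 = 157
|pP6|² = (8−4)² + (14−12)² = 16 + 4 = 20
|pP7|² = (8−10)² + (14−3)² = 4 + 121 = 125
p is equidistant from P2 and P6 (both at squared distance 20), and every other site is strictly farther — so p lies on the P2–P6 Voronoi edge.

P2 and P6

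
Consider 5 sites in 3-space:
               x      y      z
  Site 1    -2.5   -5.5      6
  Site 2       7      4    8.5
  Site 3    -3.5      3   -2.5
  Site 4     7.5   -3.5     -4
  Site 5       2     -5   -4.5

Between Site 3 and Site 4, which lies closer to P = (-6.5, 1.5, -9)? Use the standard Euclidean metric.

Compare squared distances:
d²(P, Site 3) = (-6.5−(-3.5))² + (1.5−3)² + (-9−(-2.5))² = 9 + 2.25 + 42.25 = 53.5
d²(P, Site 4) = (-6.5−7.5)² + (1.5−(-3.5))² + (-9−(-4))² = 196 + 25 + 25 = 246
53.5 < 246, so Site 3 is closer.

Site 3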